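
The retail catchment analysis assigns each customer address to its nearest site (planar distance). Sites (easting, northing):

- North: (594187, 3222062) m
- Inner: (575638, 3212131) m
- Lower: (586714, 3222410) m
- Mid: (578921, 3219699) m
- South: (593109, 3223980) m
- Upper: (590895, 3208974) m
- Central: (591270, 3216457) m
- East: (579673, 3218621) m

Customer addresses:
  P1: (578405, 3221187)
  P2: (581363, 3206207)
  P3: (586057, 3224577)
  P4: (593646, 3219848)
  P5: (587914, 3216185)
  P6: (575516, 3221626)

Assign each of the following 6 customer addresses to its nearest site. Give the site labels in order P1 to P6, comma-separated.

Mid, Inner, Lower, North, Central, Mid

P1 → Mid (d²=2480400.00)
P2 → Inner (d²=67869401.00)
P3 → Lower (d²=5127538.00)
P4 → North (d²=5194477.00)
P5 → Central (d²=11336720.00)
P6 → Mid (d²=15307354.00)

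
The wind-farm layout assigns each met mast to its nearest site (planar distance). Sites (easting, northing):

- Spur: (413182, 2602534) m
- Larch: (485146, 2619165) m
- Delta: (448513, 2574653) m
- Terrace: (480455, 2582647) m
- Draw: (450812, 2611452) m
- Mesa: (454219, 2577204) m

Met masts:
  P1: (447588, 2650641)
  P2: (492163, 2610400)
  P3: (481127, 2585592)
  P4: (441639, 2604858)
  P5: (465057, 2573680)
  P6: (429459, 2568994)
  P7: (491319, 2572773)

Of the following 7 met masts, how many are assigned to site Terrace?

2

P1 → Draw
P2 → Larch
P3 → Terrace
P4 → Draw
P5 → Mesa
P6 → Delta
P7 → Terrace
2 of the 7 go to Terrace.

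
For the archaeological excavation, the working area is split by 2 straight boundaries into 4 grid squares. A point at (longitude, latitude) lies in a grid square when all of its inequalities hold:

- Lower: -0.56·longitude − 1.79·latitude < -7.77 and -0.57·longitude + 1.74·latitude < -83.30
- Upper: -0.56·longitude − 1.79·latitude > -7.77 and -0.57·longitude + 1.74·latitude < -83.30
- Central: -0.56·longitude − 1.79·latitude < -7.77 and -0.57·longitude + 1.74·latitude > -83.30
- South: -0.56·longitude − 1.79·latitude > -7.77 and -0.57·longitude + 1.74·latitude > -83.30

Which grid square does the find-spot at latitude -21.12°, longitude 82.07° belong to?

Lower

-0.56·82.07 − 1.79·-21.12 = -8.154, which is < -7.77
-0.57·82.07 + 1.74·-21.12 = -83.529, which is < -83.30
This sign pattern matches Lower.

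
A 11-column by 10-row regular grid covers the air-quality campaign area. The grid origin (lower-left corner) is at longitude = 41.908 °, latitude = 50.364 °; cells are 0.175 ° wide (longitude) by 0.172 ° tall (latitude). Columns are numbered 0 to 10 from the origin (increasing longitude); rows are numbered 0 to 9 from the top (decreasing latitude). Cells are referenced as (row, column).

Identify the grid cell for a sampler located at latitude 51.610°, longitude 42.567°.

(2, 3)

Column index: ⌊(42.567 − 41.908) / 0.175⌋ = ⌊3.766⌋ = 3
Row offset from origin: ⌊(51.610 − 50.364) / 0.172⌋ = ⌊7.244⌋ = 7 → row 2 (counted from top)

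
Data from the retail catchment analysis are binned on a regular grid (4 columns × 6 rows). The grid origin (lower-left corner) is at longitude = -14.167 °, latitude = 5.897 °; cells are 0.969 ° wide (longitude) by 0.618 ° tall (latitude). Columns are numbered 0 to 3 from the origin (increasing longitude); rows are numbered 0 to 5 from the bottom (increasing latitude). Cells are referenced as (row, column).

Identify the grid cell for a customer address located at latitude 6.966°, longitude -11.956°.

(1, 2)

Column index: ⌊(-11.956 − -14.167) / 0.969⌋ = ⌊2.282⌋ = 2
Row offset from origin: ⌊(6.966 − 5.897) / 0.618⌋ = ⌊1.730⌋ = 1 → row 1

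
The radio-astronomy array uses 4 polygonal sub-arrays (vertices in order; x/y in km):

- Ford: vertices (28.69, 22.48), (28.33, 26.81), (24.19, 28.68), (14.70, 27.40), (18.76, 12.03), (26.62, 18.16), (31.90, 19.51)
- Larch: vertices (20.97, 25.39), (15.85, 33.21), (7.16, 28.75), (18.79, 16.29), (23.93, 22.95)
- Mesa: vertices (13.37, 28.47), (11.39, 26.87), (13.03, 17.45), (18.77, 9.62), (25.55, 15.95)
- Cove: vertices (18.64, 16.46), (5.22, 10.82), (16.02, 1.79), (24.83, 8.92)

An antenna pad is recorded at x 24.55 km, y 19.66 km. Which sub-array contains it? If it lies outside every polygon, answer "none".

Ford

Cast a ray rightward from (24.55, 19.66). For each polygon, the edges (by vertex number in listed order) whose endpoints lie on opposite sides of y = 19.66, where each meets that height, and whether that is right or left of the point:
Ford: 4–5 at x≈16.745 (left), 7–1 at x≈31.738 (right) → 1 crossing.
Larch: 3–4 at x≈15.644 (left), 4–5 at x≈21.391 (left) → 0 crossings.
Mesa: 2–3 at x≈12.645 (left), 5–1 at x≈21.941 (left) → 0 crossings.
Cove: no edge straddles that height → 0 crossings.
Only Ford has an odd count, so the point is inside Ford.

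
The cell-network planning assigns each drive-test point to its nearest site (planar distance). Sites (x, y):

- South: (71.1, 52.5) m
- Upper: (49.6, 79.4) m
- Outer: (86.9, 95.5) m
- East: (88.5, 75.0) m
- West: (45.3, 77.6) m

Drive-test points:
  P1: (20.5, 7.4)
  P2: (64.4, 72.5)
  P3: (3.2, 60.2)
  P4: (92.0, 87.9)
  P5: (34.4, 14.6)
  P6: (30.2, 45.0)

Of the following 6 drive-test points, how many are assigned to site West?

2

P1 → South
P2 → Upper
P3 → West
P4 → Outer
P5 → South
P6 → West
2 of the 6 go to West.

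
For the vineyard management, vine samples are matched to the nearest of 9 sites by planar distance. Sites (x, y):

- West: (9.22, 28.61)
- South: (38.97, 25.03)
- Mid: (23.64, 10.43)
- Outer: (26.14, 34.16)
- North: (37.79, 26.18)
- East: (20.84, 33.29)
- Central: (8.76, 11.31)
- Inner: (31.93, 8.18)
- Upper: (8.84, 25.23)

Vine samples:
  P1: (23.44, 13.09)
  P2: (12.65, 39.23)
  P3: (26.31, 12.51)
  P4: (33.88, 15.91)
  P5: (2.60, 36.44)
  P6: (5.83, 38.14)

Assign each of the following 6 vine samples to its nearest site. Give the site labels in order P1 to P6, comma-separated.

Mid, East, Mid, Inner, West, West

P1 → Mid (d²=7.12)
P2 → East (d²=102.36)
P3 → Mid (d²=11.46)
P4 → Inner (d²=63.56)
P5 → West (d²=105.13)
P6 → West (d²=102.31)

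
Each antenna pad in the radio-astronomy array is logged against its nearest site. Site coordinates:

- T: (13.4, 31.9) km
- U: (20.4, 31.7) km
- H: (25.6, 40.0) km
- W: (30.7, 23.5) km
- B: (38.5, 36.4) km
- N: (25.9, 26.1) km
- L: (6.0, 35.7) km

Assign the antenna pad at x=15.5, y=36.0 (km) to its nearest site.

T

Squared distances to each site:
T: 21.220; U: 42.500; H: 118.010; W: 387.290; B: 529.160; N: 206.170; L: 90.340.
Minimum at T.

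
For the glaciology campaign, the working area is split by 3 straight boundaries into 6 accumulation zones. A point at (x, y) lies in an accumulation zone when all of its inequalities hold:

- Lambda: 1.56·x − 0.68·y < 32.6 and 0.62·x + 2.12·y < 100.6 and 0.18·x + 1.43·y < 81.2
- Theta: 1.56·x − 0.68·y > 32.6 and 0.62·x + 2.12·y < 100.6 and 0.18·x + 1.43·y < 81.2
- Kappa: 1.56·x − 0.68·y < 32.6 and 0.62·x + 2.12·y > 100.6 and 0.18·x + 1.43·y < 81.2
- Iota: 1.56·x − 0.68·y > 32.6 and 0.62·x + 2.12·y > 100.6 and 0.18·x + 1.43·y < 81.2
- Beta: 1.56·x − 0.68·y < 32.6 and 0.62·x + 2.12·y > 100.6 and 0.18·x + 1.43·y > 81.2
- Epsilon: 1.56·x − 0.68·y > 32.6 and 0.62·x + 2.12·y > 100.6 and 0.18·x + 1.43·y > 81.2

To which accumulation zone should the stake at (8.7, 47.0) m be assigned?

Kappa

1.56·8.7 − 0.68·47.0 = -18.388, which is < 32.6
0.62·8.7 + 2.12·47.0 = 105.034, which is > 100.6
0.18·8.7 + 1.43·47.0 = 68.776, which is < 81.2
This sign pattern matches Kappa.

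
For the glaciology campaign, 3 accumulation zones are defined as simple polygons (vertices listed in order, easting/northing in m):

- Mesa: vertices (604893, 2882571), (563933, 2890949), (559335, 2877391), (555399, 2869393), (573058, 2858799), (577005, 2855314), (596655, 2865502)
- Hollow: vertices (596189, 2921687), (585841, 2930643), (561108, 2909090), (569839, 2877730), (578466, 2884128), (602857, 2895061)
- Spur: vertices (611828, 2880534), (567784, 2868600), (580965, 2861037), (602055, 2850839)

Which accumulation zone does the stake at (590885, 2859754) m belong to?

Spur

Cast a ray rightward from (590885, 2859754). For each polygon, the edges (by vertex number in listed order) whose endpoints lie on opposite sides of northing = 2859754, where each meets that height, and whether that is right or left of the point:
Mesa: 4–5 at easting≈571466.1 (left), 6–7 at easting≈585568.6 (left) → 0 crossings.
Hollow: no edge straddles that height → 0 crossings.
Spur: 3–4 at easting≈583618.3 (left), 4–1 at easting≈604989.0 (right) → 1 crossing.
Only Spur has an odd count, so the point is inside Spur.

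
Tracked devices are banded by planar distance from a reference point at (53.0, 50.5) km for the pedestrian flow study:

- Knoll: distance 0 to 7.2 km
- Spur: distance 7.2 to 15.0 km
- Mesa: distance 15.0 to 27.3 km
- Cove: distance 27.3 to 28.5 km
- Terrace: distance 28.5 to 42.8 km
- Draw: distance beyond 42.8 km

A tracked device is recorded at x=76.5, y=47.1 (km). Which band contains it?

Mesa

Distance = √((76.5−53.0)² + (47.1−50.5)²) = √(552.250 + 11.560) = 23.745 km.
15.0 ≤ 23.745 < 27.3 → Mesa.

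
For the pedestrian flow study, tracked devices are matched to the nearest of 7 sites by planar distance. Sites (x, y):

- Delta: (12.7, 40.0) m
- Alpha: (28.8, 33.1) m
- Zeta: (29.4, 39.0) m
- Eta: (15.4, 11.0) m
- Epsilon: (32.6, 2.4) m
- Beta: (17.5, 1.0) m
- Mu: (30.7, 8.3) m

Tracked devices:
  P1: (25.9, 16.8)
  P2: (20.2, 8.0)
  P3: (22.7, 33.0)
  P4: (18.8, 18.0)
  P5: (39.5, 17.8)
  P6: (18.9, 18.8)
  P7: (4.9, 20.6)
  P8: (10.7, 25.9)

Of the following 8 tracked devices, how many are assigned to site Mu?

2

P1 → Mu
P2 → Eta
P3 → Alpha
P4 → Eta
P5 → Mu
P6 → Eta
P7 → Eta
P8 → Delta
2 of the 8 go to Mu.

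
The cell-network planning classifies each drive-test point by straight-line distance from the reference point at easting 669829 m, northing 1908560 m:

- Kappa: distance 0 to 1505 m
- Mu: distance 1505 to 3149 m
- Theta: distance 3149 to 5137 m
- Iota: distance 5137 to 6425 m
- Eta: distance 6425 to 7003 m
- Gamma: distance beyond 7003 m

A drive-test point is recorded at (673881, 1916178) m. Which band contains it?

Distance = √((673881−669829)² + (1916178−1908560)²) = √(16418704.000 + 58033924.000) = 8628.594 m.
7003 ≤ 8628.594 < ∞ → Gamma.

Gamma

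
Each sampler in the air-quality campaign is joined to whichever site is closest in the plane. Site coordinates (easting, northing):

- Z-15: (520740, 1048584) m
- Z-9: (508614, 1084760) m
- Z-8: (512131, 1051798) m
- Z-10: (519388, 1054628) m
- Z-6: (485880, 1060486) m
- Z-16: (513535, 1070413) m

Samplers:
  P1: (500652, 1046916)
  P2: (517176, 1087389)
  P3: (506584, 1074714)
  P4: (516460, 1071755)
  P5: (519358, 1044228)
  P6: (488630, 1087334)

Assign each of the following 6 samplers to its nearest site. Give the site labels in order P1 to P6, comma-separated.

P1 → Z-8 (d²=155601365.00)
P2 → Z-9 (d²=80219485.00)
P3 → Z-16 (d²=66815002.00)
P4 → Z-16 (d²=10356589.00)
P5 → Z-15 (d²=20884660.00)
P6 → Z-9 (d²=405985732.00)

Z-8, Z-9, Z-16, Z-16, Z-15, Z-9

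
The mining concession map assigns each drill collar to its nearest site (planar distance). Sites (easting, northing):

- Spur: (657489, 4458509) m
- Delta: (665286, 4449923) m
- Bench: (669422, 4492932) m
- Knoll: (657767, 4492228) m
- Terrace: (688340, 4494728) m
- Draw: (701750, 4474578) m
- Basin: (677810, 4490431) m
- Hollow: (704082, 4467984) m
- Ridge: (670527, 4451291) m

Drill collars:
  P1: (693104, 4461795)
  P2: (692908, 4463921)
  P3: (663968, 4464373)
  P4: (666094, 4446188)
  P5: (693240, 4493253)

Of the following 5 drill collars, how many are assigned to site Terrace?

1

P1 → Hollow
P2 → Hollow
P3 → Spur
P4 → Delta
P5 → Terrace
1 of the 5 goes to Terrace.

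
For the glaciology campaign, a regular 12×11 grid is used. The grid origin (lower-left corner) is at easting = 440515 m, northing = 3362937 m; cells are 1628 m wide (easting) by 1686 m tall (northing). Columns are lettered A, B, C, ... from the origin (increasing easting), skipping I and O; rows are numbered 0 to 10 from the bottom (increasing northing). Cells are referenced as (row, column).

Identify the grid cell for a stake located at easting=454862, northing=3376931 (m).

Column index: ⌊(454862 − 440515) / 1628⌋ = ⌊8.813⌋ = 8 → column J
Row offset from origin: ⌊(3376931 − 3362937) / 1686⌋ = ⌊8.300⌋ = 8 → row 8

(8, J)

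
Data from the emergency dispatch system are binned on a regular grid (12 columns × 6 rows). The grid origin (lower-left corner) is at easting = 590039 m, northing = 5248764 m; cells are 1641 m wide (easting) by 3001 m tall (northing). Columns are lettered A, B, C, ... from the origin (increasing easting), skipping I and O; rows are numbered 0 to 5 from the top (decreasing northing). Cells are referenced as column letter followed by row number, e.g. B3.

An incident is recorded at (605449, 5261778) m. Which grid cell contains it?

K1

Column index: ⌊(605449 − 590039) / 1641⌋ = ⌊9.391⌋ = 9 → column K
Row offset from origin: ⌊(5261778 − 5248764) / 3001⌋ = ⌊4.337⌋ = 4 → row 1 (counted from top)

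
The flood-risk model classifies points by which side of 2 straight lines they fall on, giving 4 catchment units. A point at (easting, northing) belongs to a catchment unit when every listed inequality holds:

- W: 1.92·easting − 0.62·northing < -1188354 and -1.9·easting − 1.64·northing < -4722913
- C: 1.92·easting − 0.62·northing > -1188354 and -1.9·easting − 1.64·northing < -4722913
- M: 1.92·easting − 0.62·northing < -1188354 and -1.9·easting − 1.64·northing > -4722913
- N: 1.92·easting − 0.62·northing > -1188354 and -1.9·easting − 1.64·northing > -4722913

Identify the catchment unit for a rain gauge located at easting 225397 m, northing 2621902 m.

1.92·225397 − 0.62·2621902 = -1192817.000, which is < -1188354
-1.9·225397 − 1.64·2621902 = -4728173.580, which is < -4722913
This sign pattern matches W.

W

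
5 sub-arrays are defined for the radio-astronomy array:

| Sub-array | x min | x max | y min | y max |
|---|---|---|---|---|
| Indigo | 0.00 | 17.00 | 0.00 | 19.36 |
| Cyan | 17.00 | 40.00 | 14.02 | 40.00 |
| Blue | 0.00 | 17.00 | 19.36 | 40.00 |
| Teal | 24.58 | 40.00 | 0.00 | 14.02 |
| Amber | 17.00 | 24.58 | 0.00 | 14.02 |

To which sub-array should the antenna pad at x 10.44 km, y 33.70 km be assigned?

The point has x = 10.44 and y = 33.70.
Only Blue satisfies 0.00 ≤ x ≤ 17.00 and 19.36 ≤ y ≤ 40.00.

Blue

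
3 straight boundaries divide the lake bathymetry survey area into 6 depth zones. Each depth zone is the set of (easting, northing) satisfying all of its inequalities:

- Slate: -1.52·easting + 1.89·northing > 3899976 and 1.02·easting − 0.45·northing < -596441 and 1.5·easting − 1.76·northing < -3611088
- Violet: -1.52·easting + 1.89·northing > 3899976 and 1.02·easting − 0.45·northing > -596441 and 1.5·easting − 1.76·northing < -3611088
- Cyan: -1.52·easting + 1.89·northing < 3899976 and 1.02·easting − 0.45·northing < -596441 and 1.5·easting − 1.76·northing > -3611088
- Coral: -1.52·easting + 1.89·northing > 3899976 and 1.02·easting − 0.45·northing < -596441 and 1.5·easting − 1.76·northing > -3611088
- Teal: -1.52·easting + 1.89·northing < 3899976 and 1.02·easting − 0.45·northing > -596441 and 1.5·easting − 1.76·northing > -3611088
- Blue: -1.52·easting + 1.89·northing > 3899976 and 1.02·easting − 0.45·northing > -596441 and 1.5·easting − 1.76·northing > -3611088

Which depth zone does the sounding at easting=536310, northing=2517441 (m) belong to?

-1.52·536310 + 1.89·2517441 = 3942772.290, which is > 3899976
1.02·536310 − 0.45·2517441 = -585812.250, which is > -596441
1.5·536310 − 1.76·2517441 = -3626231.160, which is < -3611088
This sign pattern matches Violet.

Violet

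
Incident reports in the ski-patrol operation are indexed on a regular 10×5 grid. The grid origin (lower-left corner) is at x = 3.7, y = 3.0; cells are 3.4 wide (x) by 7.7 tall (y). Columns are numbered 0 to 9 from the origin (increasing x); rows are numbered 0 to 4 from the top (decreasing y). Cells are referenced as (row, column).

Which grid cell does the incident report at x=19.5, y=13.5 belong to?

(3, 4)

Column index: ⌊(19.5 − 3.7) / 3.4⌋ = ⌊4.647⌋ = 4
Row offset from origin: ⌊(13.5 − 3.0) / 7.7⌋ = ⌊1.364⌋ = 1 → row 3 (counted from top)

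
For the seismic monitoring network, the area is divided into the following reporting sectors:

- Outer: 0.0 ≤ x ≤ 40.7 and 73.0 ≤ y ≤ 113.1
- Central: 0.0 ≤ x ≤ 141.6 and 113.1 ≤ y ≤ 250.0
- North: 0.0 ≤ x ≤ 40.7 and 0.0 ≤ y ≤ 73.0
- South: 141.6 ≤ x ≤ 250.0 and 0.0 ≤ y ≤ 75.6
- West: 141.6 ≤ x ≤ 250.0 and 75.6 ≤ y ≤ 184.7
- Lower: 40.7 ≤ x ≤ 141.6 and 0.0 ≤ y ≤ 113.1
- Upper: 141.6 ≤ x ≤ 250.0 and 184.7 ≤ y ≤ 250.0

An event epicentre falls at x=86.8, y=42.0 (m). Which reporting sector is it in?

Lower

The point has x = 86.8 and y = 42.0.
Only Lower satisfies 40.7 ≤ x ≤ 141.6 and 0.0 ≤ y ≤ 113.1.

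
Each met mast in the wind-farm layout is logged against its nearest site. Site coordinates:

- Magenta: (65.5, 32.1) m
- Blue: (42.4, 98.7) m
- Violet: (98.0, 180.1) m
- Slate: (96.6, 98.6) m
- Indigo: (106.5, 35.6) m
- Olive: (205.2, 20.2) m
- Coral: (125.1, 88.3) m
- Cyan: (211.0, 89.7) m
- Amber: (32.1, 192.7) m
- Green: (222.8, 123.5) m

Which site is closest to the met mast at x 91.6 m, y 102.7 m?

Slate

Squared distances to each site:
Magenta: 5665.570; Blue: 2436.640; Violet: 6031.720; Slate: 41.810; Indigo: 4724.420; Olive: 19711.210; Coral: 1329.610; Cyan: 14425.360; Amber: 11640.250; Green: 17646.080.
Minimum at Slate.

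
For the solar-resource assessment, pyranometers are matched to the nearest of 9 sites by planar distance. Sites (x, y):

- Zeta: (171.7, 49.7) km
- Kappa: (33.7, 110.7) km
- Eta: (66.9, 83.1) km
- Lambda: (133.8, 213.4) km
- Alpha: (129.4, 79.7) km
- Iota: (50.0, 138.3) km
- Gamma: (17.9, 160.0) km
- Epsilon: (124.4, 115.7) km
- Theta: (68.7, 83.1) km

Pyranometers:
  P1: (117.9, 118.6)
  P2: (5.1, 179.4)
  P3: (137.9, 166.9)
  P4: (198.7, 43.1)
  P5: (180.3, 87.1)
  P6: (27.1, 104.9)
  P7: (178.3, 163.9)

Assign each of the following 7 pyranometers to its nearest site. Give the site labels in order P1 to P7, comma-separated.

P1 → Epsilon (d²=50.66)
P2 → Gamma (d²=540.20)
P3 → Lambda (d²=2179.06)
P4 → Zeta (d²=772.56)
P5 → Zeta (d²=1472.72)
P6 → Kappa (d²=77.20)
P7 → Lambda (d²=4430.50)

Epsilon, Gamma, Lambda, Zeta, Zeta, Kappa, Lambda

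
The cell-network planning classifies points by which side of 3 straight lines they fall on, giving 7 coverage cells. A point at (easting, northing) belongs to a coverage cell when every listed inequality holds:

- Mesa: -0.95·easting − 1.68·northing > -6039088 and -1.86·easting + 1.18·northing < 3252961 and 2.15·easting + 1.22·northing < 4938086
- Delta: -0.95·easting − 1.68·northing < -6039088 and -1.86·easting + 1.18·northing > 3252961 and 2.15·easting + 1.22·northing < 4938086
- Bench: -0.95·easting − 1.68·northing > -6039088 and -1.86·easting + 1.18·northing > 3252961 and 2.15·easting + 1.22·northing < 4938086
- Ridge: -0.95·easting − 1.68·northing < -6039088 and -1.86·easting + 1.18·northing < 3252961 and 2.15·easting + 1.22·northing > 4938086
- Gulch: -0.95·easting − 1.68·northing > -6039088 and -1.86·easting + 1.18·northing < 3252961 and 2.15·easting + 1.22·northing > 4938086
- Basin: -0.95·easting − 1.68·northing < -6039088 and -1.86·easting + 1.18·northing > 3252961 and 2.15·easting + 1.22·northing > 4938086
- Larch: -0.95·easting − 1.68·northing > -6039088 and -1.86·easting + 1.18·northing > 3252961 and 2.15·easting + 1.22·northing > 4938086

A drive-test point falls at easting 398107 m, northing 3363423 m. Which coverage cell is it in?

-0.95·398107 − 1.68·3363423 = -6028752.290, which is > -6039088
-1.86·398107 + 1.18·3363423 = 3228360.120, which is < 3252961
2.15·398107 + 1.22·3363423 = 4959306.110, which is > 4938086
This sign pattern matches Gulch.

Gulch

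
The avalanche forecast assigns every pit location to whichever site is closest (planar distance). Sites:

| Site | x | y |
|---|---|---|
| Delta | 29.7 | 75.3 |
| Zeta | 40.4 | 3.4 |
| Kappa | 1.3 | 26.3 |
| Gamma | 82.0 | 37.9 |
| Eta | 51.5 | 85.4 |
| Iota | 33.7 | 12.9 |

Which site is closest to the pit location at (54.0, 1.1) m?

Squared distances to each site:
Delta: 6096.130; Zeta: 190.250; Kappa: 3412.330; Gamma: 2138.240; Eta: 7112.740; Iota: 551.330.
Minimum at Zeta.

Zeta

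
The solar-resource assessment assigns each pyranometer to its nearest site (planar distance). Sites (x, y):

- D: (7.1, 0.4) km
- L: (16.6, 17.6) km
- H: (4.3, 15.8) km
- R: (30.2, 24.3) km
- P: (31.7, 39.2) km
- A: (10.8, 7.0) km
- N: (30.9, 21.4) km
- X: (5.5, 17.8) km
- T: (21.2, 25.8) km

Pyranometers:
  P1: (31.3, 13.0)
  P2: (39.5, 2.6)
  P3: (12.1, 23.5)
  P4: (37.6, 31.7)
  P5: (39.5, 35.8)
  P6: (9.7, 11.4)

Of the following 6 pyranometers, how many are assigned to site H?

0

P1 → N
P2 → N
P3 → L
P4 → P
P5 → P
P6 → A
0 of the 6 go to H.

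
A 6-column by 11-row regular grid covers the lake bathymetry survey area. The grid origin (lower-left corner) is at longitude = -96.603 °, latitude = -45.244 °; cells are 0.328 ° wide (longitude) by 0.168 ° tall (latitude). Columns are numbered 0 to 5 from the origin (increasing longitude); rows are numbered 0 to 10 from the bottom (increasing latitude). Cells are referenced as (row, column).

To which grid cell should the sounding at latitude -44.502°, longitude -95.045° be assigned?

Column index: ⌊(-95.045 − -96.603) / 0.328⌋ = ⌊4.750⌋ = 4
Row offset from origin: ⌊(-44.502 − -45.244) / 0.168⌋ = ⌊4.417⌋ = 4 → row 4

(4, 4)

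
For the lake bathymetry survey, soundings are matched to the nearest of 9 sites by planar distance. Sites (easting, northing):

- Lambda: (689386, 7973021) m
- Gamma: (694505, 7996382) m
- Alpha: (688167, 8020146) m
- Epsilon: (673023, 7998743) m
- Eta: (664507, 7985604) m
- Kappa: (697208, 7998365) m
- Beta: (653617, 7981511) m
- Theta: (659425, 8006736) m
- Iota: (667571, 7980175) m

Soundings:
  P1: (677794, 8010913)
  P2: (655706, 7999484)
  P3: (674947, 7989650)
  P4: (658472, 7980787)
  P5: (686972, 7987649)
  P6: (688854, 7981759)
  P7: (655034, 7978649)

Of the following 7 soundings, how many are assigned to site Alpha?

0

P1 → Epsilon
P2 → Theta
P3 → Epsilon
P4 → Beta
P5 → Gamma
P6 → Lambda
P7 → Beta
0 of the 7 go to Alpha.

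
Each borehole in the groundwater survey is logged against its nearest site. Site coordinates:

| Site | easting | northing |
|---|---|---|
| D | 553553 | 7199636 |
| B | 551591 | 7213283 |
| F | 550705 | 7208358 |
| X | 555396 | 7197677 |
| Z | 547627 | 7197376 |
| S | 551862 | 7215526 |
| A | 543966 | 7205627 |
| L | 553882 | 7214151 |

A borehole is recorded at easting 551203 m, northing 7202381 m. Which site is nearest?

Squared distances to each site:
D: 13057525.000; B: 119004148.000; F: 35972533.000; X: 39708865.000; Z: 37837801.000; S: 173225306.000; A: 62910685.000; L: 145709941.000.
Minimum at D.

D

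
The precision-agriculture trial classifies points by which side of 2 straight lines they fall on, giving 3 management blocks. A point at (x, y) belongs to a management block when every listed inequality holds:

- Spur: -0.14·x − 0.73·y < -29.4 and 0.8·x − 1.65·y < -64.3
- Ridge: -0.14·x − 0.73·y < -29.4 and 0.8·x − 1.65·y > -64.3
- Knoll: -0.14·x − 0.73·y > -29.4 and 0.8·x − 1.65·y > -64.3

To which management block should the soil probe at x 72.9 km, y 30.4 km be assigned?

-0.14·72.9 − 0.73·30.4 = -32.398, which is < -29.4
0.8·72.9 − 1.65·30.4 = 8.160, which is > -64.3
This sign pattern matches Ridge.

Ridge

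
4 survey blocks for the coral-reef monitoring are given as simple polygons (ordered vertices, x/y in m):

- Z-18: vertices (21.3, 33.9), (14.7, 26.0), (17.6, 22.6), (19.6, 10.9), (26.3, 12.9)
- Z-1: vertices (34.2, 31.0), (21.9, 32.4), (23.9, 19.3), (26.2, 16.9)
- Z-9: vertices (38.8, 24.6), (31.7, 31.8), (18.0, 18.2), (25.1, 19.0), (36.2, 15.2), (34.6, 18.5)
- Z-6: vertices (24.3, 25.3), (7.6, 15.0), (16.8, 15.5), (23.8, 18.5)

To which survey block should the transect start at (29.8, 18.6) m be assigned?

Cast a ray rightward from (29.8, 18.6). For each polygon, the edges (by vertex number in listed order) whose endpoints lie on opposite sides of y = 18.6, where each meets that height, and whether that is right or left of the point:
Z-18: 3–4 at x≈18.28 (left), 5–1 at x≈24.94 (left) → 0 crossings.
Z-1: 3–4 at x≈24.57 (left), 4–1 at x≈27.16 (left) → 0 crossings.
Z-9: 2–3 at x≈18.40 (left), 3–4 at x≈21.55 (left), 4–5 at x≈26.27 (left), 6–1 at x≈34.67 (right) → 1 crossing.
Z-6: 1–2 at x≈13.44 (left), 4–1 at x≈23.81 (left) → 0 crossings.
Only Z-9 has an odd count, so the point is inside Z-9.

Z-9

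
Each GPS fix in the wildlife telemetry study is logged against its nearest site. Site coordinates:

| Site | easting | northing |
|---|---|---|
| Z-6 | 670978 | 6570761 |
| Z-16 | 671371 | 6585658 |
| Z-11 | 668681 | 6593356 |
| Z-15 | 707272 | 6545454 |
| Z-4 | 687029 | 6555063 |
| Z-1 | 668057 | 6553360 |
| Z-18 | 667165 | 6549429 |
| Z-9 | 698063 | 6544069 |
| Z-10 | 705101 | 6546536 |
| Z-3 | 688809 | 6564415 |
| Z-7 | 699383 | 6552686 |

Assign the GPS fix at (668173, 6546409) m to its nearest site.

Z-18

Squared distances to each site:
Z-6: 600887929.000; Z-16: 1550711205.000; Z-11: 2204278873.000; Z-15: 1529643826.000; Z-4: 430440452.000; Z-1: 48329857.000; Z-18: 10136464.000; Z-9: 898887700.000; Z-10: 1363693313.000; Z-3: 750060532.000; Z-7: 1013464829.000.
Minimum at Z-18.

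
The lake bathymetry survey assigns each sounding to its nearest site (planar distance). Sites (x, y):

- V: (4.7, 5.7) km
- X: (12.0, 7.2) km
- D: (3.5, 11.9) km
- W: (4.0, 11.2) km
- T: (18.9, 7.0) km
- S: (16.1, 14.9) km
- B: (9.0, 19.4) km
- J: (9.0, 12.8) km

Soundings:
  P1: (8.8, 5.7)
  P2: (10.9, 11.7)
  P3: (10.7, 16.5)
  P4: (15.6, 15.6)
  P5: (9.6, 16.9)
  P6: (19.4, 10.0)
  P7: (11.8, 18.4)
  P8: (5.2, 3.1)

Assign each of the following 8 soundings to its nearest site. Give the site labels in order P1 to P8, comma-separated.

P1 → X (d²=12.49)
P2 → J (d²=4.82)
P3 → B (d²=11.30)
P4 → S (d²=0.74)
P5 → B (d²=6.61)
P6 → T (d²=9.25)
P7 → B (d²=8.84)
P8 → V (d²=7.01)

X, J, B, S, B, T, B, V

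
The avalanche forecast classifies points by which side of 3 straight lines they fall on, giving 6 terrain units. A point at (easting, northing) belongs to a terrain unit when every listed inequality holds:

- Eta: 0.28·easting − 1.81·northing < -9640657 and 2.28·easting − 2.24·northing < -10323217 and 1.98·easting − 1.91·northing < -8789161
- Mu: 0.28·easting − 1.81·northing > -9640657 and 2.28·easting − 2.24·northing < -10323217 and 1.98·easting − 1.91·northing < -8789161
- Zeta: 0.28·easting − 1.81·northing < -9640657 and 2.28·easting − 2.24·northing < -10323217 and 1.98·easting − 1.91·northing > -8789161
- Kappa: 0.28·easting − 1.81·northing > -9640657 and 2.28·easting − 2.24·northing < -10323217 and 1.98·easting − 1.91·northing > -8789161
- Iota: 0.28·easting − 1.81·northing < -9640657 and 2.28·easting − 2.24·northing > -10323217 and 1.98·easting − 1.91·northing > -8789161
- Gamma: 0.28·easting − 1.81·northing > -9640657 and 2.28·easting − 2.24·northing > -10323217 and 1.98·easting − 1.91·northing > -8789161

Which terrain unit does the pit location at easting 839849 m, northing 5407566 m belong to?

Gamma

0.28·839849 − 1.81·5407566 = -9552536.740, which is > -9640657
2.28·839849 − 2.24·5407566 = -10198092.120, which is > -10323217
1.98·839849 − 1.91·5407566 = -8665550.040, which is > -8789161
This sign pattern matches Gamma.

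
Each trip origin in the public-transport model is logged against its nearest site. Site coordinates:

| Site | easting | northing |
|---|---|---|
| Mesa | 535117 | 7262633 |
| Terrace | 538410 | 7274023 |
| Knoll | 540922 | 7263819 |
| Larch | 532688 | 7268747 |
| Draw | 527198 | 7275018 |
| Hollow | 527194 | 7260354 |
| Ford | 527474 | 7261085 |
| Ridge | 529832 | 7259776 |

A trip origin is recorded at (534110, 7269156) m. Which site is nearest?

Larch

Squared distances to each site:
Mesa: 43563578.000; Terrace: 42177689.000; Knoll: 74886913.000; Larch: 2189365.000; Draw: 82138788.000; Hollow: 125306260.000; Ford: 109177537.000; Ridge: 106285684.000.
Minimum at Larch.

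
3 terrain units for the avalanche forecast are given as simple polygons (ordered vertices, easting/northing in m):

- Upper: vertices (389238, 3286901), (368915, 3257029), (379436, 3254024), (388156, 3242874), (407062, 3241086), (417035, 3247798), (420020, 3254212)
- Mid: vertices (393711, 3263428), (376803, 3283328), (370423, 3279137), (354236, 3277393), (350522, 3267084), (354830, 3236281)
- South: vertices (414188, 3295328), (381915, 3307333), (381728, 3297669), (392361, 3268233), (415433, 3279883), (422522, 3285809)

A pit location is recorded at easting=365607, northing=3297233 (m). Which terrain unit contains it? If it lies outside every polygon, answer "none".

none

Cast a ray rightward from (365607, 3297233). For each polygon, the edges (by vertex number in listed order) whose endpoints lie on opposite sides of northing = 3297233, where each meets that height, and whether that is right or left of the point:
Upper: no edge straddles that height → 0 crossings.
Mid: no edge straddles that height → 0 crossings.
South: 1–2 at easting≈409066.8 (right), 3–4 at easting≈381885.5 (right) → 2 crossings.
All counts are even, so the point lies outside every listed polygon.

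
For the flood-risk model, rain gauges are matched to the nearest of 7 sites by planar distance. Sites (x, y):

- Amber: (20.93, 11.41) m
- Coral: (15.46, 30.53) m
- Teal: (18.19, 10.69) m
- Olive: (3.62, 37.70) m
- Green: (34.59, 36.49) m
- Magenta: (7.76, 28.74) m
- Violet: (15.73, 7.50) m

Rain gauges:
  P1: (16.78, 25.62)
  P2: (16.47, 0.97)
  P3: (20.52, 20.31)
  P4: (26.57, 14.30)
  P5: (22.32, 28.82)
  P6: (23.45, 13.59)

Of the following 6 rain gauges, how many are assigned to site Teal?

0

P1 → Coral
P2 → Violet
P3 → Amber
P4 → Amber
P5 → Coral
P6 → Amber
0 of the 6 go to Teal.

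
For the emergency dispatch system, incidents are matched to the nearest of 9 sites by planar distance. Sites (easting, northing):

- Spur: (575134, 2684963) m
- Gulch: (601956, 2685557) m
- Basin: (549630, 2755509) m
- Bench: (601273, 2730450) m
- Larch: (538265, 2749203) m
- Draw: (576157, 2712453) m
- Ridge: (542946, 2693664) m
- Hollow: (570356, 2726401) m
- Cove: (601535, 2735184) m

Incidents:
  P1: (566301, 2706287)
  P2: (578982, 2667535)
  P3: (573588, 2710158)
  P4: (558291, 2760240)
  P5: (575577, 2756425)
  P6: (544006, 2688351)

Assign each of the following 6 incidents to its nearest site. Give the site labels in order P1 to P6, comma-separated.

Draw, Spur, Draw, Basin, Basin, Ridge

P1 → Draw (d²=135160292.00)
P2 → Spur (d²=318542288.00)
P3 → Draw (d²=11866786.00)
P4 → Basin (d²=97395282.00)
P5 → Basin (d²=674085865.00)
P6 → Ridge (d²=29351569.00)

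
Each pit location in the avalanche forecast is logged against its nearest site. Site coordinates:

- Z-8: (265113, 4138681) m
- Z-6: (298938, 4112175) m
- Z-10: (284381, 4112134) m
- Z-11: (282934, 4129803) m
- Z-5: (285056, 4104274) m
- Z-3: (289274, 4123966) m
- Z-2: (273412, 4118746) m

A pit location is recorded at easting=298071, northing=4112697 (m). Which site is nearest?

Z-6

Squared distances to each site:
Z-8: 1761398020.000; Z-6: 1024173.000; Z-10: 187733069.000; Z-11: 521744005.000; Z-5: 240337154.000; Z-3: 204377570.000; Z-2: 644656682.000.
Minimum at Z-6.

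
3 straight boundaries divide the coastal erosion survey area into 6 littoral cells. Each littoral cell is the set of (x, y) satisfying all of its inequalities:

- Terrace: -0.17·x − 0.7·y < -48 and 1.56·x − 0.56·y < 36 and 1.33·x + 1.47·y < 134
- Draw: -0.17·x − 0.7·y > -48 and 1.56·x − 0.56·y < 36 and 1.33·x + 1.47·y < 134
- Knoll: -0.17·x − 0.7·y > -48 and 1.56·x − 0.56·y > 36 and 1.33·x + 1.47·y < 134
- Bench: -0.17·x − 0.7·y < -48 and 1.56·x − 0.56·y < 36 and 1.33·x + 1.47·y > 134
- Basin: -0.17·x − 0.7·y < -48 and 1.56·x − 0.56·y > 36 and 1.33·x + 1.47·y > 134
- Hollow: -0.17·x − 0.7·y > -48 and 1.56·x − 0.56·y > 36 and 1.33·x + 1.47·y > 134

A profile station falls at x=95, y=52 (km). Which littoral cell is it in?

-0.17·95 − 0.7·52 = -52.550, which is < -48
1.56·95 − 0.56·52 = 119.080, which is > 36
1.33·95 + 1.47·52 = 202.790, which is > 134
This sign pattern matches Basin.

Basin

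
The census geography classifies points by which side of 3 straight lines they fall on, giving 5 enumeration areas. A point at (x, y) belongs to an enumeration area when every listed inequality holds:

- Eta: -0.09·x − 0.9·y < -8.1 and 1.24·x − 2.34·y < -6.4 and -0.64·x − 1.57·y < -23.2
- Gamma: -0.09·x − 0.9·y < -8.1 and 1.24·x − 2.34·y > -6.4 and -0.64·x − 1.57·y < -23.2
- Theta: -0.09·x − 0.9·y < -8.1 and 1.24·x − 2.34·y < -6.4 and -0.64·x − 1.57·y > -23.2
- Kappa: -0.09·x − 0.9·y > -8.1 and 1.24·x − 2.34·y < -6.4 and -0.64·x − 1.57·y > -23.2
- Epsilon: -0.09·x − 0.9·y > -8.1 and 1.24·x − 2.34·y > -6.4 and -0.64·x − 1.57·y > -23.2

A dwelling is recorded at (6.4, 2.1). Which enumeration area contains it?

Epsilon

-0.09·6.4 − 0.9·2.1 = -2.466, which is > -8.1
1.24·6.4 − 2.34·2.1 = 3.022, which is > -6.4
-0.64·6.4 − 1.57·2.1 = -7.393, which is > -23.2
This sign pattern matches Epsilon.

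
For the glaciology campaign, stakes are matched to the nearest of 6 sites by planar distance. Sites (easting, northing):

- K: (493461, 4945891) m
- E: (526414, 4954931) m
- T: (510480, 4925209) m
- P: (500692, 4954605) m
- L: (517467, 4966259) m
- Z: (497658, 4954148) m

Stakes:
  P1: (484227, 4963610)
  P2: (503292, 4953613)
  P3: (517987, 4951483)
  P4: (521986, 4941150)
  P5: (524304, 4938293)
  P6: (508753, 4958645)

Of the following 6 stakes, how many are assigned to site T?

P1 → Z
P2 → P
P3 → E
P4 → E
P5 → E
P6 → P
0 of the 6 go to T.

0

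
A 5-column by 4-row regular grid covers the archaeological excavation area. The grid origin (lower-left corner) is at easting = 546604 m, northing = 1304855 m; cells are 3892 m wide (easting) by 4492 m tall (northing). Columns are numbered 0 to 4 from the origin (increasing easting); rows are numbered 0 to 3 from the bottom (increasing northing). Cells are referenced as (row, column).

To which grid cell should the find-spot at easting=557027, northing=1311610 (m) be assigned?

Column index: ⌊(557027 − 546604) / 3892⌋ = ⌊2.678⌋ = 2
Row offset from origin: ⌊(1311610 − 1304855) / 4492⌋ = ⌊1.504⌋ = 1 → row 1

(1, 2)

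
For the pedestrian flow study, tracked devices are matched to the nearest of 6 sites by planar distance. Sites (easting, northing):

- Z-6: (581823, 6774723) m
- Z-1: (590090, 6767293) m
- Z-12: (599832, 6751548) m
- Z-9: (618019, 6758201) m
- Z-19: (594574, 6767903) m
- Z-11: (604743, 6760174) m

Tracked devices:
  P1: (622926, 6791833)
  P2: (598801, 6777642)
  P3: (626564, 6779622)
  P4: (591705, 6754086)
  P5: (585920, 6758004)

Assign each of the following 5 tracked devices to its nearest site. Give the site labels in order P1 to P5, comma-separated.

P1 → Z-9 (d²=1155190073.00)
P2 → Z-19 (d²=112715650.00)
P3 → Z-9 (d²=531876266.00)
P4 → Z-12 (d²=72489573.00)
P5 → Z-1 (d²=103674421.00)

Z-9, Z-19, Z-9, Z-12, Z-1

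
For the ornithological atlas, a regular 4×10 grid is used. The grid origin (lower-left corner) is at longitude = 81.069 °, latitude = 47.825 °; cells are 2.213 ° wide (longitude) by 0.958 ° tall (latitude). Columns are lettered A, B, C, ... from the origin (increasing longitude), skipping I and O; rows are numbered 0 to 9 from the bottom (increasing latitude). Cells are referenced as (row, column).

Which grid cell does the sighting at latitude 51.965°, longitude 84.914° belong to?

(4, B)

Column index: ⌊(84.914 − 81.069) / 2.213⌋ = ⌊1.737⌋ = 1 → column B
Row offset from origin: ⌊(51.965 − 47.825) / 0.958⌋ = ⌊4.322⌋ = 4 → row 4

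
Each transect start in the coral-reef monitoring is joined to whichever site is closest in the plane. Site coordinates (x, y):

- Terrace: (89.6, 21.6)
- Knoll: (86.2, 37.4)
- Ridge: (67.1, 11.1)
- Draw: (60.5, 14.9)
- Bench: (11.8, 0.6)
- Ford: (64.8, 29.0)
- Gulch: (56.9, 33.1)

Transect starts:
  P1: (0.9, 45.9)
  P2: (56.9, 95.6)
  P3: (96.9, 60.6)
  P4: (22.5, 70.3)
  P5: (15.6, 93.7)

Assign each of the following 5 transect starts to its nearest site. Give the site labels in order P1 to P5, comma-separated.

P1 → Bench (d²=2170.90)
P2 → Gulch (d²=3906.25)
P3 → Knoll (d²=652.73)
P4 → Gulch (d²=2567.20)
P5 → Gulch (d²=5378.05)

Bench, Gulch, Knoll, Gulch, Gulch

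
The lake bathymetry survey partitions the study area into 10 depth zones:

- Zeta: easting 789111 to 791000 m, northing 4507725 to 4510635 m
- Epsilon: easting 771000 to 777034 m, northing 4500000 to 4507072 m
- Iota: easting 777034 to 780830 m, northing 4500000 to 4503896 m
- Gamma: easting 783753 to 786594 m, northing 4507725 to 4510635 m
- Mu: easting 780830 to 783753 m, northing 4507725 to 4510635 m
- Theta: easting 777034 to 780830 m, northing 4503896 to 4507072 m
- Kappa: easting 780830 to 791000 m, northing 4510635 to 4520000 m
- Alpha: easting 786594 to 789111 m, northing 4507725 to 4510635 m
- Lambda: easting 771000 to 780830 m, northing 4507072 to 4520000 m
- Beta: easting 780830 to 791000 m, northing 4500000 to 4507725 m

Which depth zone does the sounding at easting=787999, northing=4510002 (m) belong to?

Alpha

The point has easting = 787999 and northing = 4510002.
Only Alpha satisfies 786594 ≤ easting ≤ 789111 and 4507725 ≤ northing ≤ 4510635.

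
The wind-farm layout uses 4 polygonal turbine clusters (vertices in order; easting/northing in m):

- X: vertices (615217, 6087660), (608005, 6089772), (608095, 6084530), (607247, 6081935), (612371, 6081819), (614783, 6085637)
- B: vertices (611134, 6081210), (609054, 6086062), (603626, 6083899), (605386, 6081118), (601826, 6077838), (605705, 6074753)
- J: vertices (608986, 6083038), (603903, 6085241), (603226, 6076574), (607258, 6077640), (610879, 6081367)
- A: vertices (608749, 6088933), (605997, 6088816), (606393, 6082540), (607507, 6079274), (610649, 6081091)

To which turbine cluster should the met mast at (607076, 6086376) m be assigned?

A

Cast a ray rightward from (607076, 6086376). For each polygon, the edges (by vertex number in listed order) whose endpoints lie on opposite sides of northing = 6086376, where each meets that height, and whether that is right or left of the point:
X: 2–3 at easting≈608063.3 (right), 6–1 at easting≈614941.5 (right) → 2 crossings.
B: no edge straddles that height → 0 crossings.
J: no edge straddles that height → 0 crossings.
A: 2–3 at easting≈606151.0 (left), 5–1 at easting≈609368.5 (right) → 1 crossing.
Only A has an odd count, so the point is inside A.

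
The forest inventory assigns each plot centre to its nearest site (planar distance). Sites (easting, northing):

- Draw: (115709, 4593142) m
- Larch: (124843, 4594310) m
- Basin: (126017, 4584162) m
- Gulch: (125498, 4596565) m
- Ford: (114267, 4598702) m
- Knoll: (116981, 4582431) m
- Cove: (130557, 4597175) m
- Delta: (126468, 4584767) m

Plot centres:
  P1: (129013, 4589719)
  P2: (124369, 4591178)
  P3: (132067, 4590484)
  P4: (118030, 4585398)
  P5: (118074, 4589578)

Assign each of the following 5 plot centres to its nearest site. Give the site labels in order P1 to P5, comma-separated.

Delta, Larch, Cove, Knoll, Draw

P1 → Delta (d²=30999329.00)
P2 → Larch (d²=10034100.00)
P3 → Cove (d²=47049581.00)
P4 → Knoll (d²=9903490.00)
P5 → Draw (d²=18295321.00)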